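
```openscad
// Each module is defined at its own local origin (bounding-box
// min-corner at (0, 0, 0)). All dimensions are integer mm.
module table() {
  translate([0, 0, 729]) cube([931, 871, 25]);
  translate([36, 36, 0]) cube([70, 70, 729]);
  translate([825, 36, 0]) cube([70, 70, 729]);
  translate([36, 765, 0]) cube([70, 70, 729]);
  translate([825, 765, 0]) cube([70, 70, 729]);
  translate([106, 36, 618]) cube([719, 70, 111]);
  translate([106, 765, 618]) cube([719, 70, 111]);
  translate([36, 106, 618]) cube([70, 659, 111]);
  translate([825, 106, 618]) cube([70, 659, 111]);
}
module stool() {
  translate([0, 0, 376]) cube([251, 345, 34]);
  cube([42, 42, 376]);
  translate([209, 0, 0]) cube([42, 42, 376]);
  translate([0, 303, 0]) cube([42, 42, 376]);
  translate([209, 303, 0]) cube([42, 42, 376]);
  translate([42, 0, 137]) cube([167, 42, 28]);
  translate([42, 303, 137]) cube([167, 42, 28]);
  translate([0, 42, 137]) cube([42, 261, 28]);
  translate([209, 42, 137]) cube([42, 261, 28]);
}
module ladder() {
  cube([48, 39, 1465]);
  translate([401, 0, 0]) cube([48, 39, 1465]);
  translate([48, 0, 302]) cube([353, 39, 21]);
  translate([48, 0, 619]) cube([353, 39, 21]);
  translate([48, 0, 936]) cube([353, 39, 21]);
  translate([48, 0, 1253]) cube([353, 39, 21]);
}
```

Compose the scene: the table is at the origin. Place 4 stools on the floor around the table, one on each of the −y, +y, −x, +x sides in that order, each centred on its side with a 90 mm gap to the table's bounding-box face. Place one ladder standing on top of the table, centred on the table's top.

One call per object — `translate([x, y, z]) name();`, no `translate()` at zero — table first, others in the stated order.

table();
translate([340, -435, 0]) stool();
translate([340, 961, 0]) stool();
translate([-341, 263, 0]) stool();
translate([1021, 263, 0]) stool();
translate([241, 416, 754]) ladder();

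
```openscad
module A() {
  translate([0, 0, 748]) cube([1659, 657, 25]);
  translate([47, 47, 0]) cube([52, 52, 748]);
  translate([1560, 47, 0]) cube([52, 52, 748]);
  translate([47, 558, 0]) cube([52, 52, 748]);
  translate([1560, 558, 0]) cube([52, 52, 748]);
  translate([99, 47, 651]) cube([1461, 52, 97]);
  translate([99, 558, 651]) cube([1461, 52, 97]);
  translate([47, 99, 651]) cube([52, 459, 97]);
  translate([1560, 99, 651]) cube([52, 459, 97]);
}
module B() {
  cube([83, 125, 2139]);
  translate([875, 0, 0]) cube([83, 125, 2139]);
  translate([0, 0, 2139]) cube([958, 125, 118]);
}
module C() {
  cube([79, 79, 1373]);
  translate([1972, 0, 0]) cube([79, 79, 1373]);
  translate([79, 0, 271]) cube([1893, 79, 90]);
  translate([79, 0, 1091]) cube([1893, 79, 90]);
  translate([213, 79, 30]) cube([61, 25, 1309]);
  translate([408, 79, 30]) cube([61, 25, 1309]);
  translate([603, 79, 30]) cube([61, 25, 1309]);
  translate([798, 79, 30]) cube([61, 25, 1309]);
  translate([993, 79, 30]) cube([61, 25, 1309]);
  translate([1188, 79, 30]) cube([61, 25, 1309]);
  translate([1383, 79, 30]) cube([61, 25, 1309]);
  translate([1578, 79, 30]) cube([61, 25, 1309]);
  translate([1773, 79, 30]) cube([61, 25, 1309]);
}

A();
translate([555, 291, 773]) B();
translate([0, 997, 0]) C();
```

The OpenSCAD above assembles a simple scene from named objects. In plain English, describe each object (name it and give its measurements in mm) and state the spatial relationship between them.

A is a table with a 1659×657 mm rectangular top, 25 mm thick, top surface at z = 773 mm, supported by four 52×52 mm square legs, each inset 47 mm from the nearest pair of top edges, running from the floor. Four apron rails, 52 mm thick and 97 mm tall, run between adjacent legs with their top edges flush with the underside of the top and their outer faces flush with the legs' outer faces.

B is a door frame. The clear opening is 792 mm wide and 2139 mm high. Two 83 mm wide jambs, 125 mm deep, stand either side of the opening from the floor to the top of the opening. A 118 mm thick head sits across the top of both jambs, spanning the full outside width of the frame.

C is a fence section. Two 79×79 mm posts, 1373 mm tall, stand on the floor with a clear span of 1893 mm between their inner faces. Two horizontal rails of 79×90 mm section span the gap between the posts with their undersides at z = 271 mm and z = 1091 mm, flush with the posts' −y face. 9 pickets, each 61 mm wide, 25 mm thick and 1309 mm tall, are fixed to the +y face of the rails with their bottoms at z = 30 mm, evenly spaced across the span with equal gaps (rounded down to the nearest mm) at the −x end and between each pair — any rounding remainder accumulates at the +x end.

The door frame is on top of the table. The fence section is on the floor beside the table on its +y side.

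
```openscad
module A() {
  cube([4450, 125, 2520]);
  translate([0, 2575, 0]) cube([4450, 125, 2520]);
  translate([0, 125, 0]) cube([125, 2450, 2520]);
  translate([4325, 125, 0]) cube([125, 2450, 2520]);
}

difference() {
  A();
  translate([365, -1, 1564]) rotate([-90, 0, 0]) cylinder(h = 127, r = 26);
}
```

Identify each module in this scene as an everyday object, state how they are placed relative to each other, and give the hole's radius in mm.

A is a house frame. The house frame has a circular hole through its front wall. The hole's radius is 26 mm.

The subtracted cylinder has r = 26 mm.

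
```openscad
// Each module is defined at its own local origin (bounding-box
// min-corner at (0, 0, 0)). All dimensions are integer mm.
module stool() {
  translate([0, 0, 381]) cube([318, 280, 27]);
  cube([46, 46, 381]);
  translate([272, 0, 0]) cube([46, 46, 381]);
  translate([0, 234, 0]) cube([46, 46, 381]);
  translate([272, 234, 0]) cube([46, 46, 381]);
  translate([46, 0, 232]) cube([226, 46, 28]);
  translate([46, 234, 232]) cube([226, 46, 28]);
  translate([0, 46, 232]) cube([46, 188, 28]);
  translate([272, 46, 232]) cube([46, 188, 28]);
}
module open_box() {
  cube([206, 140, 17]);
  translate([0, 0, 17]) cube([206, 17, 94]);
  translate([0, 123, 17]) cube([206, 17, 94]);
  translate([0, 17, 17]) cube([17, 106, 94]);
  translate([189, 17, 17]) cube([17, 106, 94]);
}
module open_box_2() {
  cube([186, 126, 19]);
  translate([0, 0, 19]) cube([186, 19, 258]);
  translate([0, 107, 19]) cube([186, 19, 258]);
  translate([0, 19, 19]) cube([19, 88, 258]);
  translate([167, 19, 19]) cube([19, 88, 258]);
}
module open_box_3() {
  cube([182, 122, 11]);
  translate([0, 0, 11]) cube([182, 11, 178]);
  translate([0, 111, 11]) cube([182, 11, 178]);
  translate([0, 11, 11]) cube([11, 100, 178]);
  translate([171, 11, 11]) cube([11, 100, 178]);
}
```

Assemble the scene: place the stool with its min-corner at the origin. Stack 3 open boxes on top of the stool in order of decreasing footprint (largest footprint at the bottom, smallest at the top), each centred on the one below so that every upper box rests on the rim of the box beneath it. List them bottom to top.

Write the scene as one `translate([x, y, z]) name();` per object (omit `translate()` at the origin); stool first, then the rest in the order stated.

stool();
translate([56, 70, 408]) open_box();
translate([66, 77, 519]) open_box_2();
translate([68, 79, 796]) open_box_3();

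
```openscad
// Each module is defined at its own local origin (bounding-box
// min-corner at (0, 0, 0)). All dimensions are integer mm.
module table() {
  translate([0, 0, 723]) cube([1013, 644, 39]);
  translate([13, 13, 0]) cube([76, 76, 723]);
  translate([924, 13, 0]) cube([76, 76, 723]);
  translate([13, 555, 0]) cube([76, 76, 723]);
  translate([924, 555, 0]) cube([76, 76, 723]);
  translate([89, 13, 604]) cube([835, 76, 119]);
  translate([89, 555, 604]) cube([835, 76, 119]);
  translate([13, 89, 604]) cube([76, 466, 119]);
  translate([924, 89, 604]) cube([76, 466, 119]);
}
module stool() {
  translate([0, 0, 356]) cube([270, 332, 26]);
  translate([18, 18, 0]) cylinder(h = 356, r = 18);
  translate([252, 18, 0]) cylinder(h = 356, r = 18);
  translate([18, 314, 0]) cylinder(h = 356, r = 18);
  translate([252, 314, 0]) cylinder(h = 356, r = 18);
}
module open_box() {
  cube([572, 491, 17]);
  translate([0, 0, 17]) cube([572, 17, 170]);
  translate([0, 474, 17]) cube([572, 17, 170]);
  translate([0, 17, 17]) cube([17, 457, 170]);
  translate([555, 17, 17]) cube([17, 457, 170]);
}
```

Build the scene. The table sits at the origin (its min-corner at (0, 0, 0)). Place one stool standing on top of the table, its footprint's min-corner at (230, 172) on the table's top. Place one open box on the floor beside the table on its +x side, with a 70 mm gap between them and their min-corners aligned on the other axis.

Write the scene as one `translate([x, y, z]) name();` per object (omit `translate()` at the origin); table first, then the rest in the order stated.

table();
translate([230, 172, 762]) stool();
translate([1083, 0, 0]) open_box();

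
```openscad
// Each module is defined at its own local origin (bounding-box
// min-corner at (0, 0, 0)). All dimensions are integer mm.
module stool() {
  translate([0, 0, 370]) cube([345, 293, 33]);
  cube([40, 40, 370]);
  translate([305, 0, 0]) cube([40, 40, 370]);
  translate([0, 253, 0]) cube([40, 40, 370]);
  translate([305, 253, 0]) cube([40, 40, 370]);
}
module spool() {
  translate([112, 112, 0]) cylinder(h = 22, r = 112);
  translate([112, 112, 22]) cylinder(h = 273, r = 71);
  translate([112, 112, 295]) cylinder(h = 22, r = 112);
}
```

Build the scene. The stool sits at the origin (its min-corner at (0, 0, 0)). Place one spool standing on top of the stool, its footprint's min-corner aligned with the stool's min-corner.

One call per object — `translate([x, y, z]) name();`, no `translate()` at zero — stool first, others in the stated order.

stool();
translate([0, 0, 403]) spool();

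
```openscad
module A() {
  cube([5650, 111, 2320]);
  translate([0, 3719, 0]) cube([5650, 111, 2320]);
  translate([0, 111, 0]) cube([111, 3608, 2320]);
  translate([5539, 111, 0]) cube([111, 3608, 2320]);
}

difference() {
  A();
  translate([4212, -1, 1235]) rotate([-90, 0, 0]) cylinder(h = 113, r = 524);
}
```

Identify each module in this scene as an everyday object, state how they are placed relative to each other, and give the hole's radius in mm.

A is a house frame. The house frame has a circular hole through its front wall. The hole's radius is 524 mm.

The subtracted cylinder has r = 524 mm.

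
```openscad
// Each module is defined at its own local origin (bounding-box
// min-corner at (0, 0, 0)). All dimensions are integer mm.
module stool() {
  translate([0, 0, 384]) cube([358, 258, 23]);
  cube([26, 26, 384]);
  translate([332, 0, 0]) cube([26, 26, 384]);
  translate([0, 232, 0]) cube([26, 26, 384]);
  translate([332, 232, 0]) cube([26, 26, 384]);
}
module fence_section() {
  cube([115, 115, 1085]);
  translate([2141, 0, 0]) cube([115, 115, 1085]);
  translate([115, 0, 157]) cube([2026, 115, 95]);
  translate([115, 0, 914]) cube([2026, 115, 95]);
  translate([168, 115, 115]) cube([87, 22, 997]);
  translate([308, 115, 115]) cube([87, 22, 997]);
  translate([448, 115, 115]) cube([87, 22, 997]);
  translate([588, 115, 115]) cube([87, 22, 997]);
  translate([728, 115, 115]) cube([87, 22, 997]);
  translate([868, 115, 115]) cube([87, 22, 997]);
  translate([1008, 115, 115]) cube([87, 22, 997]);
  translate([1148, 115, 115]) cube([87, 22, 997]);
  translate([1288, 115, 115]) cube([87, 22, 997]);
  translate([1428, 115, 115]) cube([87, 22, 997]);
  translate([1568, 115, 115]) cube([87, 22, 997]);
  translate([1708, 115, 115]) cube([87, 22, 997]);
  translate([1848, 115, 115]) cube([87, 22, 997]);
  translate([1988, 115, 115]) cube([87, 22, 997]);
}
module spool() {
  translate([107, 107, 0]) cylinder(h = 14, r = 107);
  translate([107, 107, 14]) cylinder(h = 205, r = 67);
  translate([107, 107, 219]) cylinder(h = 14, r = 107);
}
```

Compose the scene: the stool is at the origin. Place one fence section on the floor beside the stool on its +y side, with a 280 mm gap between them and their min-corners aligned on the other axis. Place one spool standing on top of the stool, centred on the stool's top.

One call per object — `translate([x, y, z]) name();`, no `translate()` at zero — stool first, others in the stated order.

stool();
translate([0, 538, 0]) fence_section();
translate([72, 22, 407]) spool();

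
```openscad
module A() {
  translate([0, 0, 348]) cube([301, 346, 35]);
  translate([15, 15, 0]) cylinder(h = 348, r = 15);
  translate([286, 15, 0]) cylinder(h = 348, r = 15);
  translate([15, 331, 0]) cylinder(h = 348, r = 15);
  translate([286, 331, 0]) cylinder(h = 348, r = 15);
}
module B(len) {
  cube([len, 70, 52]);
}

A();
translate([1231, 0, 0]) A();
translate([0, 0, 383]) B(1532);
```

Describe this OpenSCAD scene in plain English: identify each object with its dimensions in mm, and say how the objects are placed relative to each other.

A is a four-legged stool. The seat is a 301×346×35 mm slab whose top surface is at z = 383 mm; four round legs, each 30 mm in diameter, run from the floor (z = 0) to the underside of the seat, each leg's axis is inset half a diameter from the nearest pair of seat edges (so the leg's bounding box is flush with the corner).

B is a rectangular beam 1532 mm long (x), 70 mm deep (y), 52 mm thick (z).

The beam spans the tops of two stools placed 930 mm apart, resting at z = 383 mm.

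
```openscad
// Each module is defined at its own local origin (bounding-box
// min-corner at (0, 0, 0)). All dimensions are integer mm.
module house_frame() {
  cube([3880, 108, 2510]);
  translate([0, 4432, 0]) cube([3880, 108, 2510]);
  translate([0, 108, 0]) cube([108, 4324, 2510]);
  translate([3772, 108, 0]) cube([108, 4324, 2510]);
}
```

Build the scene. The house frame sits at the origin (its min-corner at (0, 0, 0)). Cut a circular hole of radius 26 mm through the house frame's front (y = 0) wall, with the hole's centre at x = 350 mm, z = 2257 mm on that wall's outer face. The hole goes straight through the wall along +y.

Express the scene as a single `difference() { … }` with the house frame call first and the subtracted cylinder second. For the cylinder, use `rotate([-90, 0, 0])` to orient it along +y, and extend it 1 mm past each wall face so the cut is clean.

difference() {
  house_frame();
  translate([350, -1, 2257]) rotate([-90, 0, 0]) cylinder(h = 110, r = 26);
}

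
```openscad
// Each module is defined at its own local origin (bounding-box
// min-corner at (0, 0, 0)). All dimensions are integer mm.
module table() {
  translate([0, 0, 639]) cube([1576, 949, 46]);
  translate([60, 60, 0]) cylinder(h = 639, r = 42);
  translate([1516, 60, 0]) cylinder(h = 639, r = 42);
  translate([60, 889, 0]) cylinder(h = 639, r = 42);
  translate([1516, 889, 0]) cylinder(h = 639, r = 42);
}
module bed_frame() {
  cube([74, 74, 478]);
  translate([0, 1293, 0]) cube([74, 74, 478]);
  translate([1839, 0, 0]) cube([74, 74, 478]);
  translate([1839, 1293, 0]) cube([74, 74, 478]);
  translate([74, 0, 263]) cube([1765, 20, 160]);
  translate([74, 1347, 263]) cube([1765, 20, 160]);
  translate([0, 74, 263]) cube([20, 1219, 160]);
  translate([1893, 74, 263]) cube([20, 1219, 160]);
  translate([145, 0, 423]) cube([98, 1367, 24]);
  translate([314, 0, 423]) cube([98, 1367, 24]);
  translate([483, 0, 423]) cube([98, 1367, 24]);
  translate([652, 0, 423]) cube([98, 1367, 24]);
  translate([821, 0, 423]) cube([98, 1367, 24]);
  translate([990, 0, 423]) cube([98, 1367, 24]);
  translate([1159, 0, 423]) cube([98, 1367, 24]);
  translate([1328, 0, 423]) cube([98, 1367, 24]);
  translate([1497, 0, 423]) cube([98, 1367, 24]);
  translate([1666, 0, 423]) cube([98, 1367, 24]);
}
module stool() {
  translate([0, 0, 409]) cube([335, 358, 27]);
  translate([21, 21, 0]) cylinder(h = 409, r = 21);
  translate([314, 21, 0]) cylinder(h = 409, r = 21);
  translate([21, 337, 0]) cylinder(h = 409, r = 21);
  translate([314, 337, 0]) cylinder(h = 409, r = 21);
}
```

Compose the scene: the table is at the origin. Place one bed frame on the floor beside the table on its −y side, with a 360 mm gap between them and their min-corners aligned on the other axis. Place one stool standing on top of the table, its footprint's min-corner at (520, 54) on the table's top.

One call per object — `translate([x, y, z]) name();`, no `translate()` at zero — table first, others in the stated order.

table();
translate([0, -1727, 0]) bed_frame();
translate([520, 54, 685]) stool();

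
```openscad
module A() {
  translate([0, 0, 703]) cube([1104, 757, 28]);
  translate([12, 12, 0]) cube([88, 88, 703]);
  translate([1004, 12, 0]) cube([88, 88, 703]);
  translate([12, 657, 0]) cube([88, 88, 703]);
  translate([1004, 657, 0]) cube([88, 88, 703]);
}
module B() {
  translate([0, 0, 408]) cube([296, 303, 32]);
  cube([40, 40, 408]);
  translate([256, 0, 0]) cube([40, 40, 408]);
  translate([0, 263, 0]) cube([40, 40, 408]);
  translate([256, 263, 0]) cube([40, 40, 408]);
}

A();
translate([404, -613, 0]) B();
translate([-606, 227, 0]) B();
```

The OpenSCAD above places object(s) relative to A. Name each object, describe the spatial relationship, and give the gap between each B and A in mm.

A is a table. B is a stool. Two stools sit around the table at the −y, −x sides. The gap between each stool and the table is 310 mm.

Each stool's nearest face is 310 mm from the table's bounding box.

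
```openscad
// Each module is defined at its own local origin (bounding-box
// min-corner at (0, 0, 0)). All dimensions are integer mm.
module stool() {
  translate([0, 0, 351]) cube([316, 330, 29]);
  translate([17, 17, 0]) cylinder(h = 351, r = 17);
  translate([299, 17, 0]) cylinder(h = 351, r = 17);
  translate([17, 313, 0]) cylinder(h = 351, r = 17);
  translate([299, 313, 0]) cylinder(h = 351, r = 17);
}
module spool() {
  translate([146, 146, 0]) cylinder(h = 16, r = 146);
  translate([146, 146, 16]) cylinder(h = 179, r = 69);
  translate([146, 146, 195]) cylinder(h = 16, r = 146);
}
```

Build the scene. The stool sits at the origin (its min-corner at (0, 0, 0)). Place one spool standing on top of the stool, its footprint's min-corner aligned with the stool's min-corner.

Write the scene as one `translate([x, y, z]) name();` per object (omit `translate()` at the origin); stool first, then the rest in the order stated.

stool();
translate([0, 0, 380]) spool();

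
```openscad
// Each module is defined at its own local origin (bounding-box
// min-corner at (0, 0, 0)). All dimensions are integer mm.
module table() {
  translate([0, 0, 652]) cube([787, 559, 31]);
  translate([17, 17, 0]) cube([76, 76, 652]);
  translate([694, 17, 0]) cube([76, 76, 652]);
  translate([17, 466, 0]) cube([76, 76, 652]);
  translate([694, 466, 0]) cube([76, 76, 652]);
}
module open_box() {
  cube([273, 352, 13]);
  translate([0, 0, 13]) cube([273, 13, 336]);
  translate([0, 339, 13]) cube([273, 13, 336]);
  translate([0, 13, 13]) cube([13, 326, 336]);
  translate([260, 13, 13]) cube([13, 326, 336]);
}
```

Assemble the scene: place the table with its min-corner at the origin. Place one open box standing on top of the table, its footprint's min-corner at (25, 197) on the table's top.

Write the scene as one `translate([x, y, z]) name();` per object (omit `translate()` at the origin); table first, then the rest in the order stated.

table();
translate([25, 197, 683]) open_box();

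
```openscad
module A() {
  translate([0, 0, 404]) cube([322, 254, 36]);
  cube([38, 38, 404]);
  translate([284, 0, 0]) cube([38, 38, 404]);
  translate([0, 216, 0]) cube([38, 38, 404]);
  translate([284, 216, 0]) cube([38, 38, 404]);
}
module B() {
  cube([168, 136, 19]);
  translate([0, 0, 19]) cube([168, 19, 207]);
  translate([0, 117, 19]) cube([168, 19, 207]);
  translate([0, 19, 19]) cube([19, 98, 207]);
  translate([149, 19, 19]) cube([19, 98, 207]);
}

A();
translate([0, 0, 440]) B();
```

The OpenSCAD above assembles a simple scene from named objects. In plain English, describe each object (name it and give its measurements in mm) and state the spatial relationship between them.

A is a four-legged stool. The seat is a 322×254×36 mm slab whose top surface is at z = 440 mm; four square legs, each 38×38 mm in cross-section, run from the floor (z = 0) to the underside of the seat, each flush with a corner of the seat.

B is an open-topped rectangular box: outside dimensions 168×136×226 mm, with a uniform wall and base thickness of 19 mm. The base is a full 168×136 slab on the floor; four walls sit on top of the base. The front and back walls (the −y and +y sides) span the full width; the two side walls fit between them.

The open box is on top of the stool.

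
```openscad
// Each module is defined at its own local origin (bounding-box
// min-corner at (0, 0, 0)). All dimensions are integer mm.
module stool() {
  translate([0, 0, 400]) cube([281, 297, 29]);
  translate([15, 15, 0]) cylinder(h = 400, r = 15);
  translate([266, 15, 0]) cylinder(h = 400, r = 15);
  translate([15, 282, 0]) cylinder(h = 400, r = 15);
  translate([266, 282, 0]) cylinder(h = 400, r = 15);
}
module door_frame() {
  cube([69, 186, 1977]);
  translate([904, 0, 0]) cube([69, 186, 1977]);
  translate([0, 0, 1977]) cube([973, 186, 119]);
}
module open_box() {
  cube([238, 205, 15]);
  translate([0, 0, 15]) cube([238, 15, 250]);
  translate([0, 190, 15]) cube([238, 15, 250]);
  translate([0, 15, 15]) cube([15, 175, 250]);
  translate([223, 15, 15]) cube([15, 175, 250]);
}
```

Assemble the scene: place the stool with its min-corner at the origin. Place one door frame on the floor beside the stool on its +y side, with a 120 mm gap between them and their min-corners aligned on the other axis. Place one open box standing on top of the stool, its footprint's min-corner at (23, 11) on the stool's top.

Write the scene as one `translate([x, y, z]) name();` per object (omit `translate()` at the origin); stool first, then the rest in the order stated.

stool();
translate([0, 417, 0]) door_frame();
translate([23, 11, 429]) open_box();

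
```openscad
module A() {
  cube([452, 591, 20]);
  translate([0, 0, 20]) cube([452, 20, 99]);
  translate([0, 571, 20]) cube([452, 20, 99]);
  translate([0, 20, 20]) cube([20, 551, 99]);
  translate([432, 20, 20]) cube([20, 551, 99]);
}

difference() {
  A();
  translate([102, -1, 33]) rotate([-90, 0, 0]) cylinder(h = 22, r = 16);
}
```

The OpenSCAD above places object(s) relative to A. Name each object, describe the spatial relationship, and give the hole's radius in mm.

A is an open box. The open box has a circular hole through its front wall. The hole's radius is 16 mm.

The subtracted cylinder has r = 16 mm.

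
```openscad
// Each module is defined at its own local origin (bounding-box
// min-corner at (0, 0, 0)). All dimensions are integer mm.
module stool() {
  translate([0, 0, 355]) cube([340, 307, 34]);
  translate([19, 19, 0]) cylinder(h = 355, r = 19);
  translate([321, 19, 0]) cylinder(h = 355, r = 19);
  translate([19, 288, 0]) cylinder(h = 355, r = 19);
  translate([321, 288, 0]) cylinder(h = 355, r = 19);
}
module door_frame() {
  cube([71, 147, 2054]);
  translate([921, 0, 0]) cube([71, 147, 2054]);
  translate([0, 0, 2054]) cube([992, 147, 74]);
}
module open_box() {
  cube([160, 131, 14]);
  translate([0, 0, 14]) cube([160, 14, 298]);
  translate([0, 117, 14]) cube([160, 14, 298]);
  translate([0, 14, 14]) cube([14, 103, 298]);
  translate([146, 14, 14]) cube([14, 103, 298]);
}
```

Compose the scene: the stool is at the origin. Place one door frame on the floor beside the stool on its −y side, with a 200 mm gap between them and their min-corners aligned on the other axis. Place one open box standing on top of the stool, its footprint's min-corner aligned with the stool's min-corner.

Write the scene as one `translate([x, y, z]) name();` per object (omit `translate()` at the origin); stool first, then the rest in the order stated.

stool();
translate([0, -347, 0]) door_frame();
translate([0, 0, 389]) open_box();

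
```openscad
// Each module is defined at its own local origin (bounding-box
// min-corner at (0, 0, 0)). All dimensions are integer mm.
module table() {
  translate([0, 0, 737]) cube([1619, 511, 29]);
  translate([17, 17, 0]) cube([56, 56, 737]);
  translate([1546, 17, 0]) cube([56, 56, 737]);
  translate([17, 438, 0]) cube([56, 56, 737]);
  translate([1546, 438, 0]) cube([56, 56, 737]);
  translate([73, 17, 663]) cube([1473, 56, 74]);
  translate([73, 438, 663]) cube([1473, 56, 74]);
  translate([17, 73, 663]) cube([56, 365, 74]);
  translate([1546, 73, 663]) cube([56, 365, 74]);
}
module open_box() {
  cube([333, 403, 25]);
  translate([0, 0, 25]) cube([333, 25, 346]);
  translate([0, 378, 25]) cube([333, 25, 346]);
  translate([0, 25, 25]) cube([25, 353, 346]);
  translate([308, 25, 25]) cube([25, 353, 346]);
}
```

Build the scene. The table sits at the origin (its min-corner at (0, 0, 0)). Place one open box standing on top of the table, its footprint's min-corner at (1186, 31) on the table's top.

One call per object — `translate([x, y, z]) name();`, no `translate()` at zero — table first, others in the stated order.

table();
translate([1186, 31, 766]) open_box();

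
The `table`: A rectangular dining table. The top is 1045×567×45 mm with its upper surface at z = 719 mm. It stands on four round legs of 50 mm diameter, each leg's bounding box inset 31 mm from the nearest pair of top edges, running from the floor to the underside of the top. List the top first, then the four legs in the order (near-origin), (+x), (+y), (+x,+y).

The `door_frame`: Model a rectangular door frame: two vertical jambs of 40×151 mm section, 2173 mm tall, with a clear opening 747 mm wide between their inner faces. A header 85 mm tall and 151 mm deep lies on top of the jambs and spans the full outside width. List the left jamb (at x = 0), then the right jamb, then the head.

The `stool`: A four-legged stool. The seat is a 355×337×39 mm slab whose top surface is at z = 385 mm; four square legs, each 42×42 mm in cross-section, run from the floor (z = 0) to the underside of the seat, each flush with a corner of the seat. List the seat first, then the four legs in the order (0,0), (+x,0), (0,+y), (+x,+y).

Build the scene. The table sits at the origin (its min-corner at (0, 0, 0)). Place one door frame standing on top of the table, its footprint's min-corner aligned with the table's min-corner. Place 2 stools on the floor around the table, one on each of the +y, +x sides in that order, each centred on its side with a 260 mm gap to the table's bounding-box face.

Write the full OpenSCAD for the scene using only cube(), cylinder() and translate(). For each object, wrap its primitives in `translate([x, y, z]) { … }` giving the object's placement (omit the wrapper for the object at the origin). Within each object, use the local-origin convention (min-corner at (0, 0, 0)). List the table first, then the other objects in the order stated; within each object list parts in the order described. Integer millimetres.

translate([0, 0, 674]) cube([1045, 567, 45]);
translate([56, 56, 0]) cylinder(h = 674, r = 25);
translate([989, 56, 0]) cylinder(h = 674, r = 25);
translate([56, 511, 0]) cylinder(h = 674, r = 25);
translate([989, 511, 0]) cylinder(h = 674, r = 25);
translate([0, 0, 719]) {
  cube([40, 151, 2173]);
  translate([787, 0, 0]) cube([40, 151, 2173]);
  translate([0, 0, 2173]) cube([827, 151, 85]);
}
translate([345, 827, 0]) {
  translate([0, 0, 346]) cube([355, 337, 39]);
  cube([42, 42, 346]);
  translate([313, 0, 0]) cube([42, 42, 346]);
  translate([0, 295, 0]) cube([42, 42, 346]);
  translate([313, 295, 0]) cube([42, 42, 346]);
}
translate([1305, 115, 0]) {
  translate([0, 0, 346]) cube([355, 337, 39]);
  cube([42, 42, 346]);
  translate([313, 0, 0]) cube([42, 42, 346]);
  translate([0, 295, 0]) cube([42, 42, 346]);
  translate([313, 295, 0]) cube([42, 42, 346]);
}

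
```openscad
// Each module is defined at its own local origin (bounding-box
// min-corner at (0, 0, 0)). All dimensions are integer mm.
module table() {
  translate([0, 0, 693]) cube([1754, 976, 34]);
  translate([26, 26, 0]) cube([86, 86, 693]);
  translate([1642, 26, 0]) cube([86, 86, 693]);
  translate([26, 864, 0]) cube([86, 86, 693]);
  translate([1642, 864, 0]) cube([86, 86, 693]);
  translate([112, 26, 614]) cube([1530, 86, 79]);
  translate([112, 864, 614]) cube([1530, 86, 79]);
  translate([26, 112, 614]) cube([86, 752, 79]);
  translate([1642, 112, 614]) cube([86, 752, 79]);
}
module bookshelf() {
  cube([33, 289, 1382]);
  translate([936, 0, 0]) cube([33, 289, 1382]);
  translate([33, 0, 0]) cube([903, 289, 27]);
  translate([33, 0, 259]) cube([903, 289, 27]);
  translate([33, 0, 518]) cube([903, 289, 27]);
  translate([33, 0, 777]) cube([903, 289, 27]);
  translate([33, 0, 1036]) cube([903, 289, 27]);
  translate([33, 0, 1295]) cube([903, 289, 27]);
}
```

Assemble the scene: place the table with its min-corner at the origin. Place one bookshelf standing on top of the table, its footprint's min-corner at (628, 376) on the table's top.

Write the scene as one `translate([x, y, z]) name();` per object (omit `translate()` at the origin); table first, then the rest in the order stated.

table();
translate([628, 376, 727]) bookshelf();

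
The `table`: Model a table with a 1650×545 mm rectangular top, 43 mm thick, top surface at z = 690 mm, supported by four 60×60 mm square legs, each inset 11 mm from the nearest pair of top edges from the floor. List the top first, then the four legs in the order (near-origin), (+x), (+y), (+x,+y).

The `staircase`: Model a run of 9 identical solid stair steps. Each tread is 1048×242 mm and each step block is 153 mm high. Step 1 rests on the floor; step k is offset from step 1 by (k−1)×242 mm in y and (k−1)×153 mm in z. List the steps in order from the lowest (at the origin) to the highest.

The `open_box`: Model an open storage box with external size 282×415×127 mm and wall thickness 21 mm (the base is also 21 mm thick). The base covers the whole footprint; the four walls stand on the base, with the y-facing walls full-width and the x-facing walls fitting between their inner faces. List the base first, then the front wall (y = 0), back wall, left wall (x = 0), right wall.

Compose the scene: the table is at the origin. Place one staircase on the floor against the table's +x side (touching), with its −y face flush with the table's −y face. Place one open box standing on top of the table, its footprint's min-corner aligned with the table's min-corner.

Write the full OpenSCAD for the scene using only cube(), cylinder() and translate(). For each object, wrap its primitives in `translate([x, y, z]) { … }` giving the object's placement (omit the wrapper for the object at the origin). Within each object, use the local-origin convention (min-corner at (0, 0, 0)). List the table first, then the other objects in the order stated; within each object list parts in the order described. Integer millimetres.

translate([0, 0, 647]) cube([1650, 545, 43]);
translate([11, 11, 0]) cube([60, 60, 647]);
translate([1579, 11, 0]) cube([60, 60, 647]);
translate([11, 474, 0]) cube([60, 60, 647]);
translate([1579, 474, 0]) cube([60, 60, 647]);
translate([1650, 0, 0]) {
  cube([1048, 242, 153]);
  translate([0, 242, 153]) cube([1048, 242, 153]);
  translate([0, 484, 306]) cube([1048, 242, 153]);
  translate([0, 726, 459]) cube([1048, 242, 153]);
  translate([0, 968, 612]) cube([1048, 242, 153]);
  translate([0, 1210, 765]) cube([1048, 242, 153]);
  translate([0, 1452, 918]) cube([1048, 242, 153]);
  translate([0, 1694, 1071]) cube([1048, 242, 153]);
  translate([0, 1936, 1224]) cube([1048, 242, 153]);
}
translate([0, 0, 690]) {
  cube([282, 415, 21]);
  translate([0, 0, 21]) cube([282, 21, 106]);
  translate([0, 394, 21]) cube([282, 21, 106]);
  translate([0, 21, 21]) cube([21, 373, 106]);
  translate([261, 21, 21]) cube([21, 373, 106]);
}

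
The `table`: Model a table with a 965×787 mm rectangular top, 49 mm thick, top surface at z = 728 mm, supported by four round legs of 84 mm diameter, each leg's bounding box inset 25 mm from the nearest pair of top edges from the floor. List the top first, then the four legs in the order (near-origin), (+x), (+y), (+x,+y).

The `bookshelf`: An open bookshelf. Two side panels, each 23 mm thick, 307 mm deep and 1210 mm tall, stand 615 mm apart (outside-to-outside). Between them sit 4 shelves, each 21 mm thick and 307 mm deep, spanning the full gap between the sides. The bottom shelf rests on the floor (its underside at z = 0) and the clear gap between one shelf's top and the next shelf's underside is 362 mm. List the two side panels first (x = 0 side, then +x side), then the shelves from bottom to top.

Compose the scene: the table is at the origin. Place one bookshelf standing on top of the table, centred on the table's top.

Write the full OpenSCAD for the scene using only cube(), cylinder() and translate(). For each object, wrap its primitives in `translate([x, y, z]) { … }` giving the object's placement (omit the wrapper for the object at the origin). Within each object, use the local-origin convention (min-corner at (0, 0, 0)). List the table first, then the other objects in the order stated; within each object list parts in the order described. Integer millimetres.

translate([0, 0, 679]) cube([965, 787, 49]);
translate([67, 67, 0]) cylinder(h = 679, r = 42);
translate([898, 67, 0]) cylinder(h = 679, r = 42);
translate([67, 720, 0]) cylinder(h = 679, r = 42);
translate([898, 720, 0]) cylinder(h = 679, r = 42);
translate([175, 240, 728]) {
  cube([23, 307, 1210]);
  translate([592, 0, 0]) cube([23, 307, 1210]);
  translate([23, 0, 0]) cube([569, 307, 21]);
  translate([23, 0, 383]) cube([569, 307, 21]);
  translate([23, 0, 766]) cube([569, 307, 21]);
  translate([23, 0, 1149]) cube([569, 307, 21]);
}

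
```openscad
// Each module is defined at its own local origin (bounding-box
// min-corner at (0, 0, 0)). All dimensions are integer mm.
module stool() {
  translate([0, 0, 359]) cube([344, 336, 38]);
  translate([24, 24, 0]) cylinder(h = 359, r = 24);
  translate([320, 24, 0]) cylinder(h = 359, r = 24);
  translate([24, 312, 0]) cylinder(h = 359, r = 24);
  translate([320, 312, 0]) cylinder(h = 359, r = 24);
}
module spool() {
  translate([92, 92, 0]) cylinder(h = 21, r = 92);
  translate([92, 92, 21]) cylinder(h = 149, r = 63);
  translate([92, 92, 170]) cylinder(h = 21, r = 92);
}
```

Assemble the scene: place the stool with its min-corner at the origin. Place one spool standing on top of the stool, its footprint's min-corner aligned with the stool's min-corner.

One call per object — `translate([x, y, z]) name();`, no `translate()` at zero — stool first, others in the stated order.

stool();
translate([0, 0, 397]) spool();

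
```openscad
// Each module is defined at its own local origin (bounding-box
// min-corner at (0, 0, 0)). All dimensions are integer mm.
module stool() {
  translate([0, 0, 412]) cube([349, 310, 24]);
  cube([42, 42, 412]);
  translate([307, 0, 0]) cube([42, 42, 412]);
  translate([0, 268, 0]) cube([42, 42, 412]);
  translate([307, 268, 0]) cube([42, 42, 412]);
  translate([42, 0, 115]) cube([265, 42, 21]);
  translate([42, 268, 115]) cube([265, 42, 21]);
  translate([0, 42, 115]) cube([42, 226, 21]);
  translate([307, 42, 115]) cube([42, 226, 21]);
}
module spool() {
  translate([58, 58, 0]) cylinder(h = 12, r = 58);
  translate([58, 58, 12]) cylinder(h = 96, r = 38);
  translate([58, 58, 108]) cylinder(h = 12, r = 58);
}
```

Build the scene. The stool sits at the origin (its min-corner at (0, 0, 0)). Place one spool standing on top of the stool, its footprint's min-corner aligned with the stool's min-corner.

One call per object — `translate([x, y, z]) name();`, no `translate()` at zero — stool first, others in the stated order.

stool();
translate([0, 0, 436]) spool();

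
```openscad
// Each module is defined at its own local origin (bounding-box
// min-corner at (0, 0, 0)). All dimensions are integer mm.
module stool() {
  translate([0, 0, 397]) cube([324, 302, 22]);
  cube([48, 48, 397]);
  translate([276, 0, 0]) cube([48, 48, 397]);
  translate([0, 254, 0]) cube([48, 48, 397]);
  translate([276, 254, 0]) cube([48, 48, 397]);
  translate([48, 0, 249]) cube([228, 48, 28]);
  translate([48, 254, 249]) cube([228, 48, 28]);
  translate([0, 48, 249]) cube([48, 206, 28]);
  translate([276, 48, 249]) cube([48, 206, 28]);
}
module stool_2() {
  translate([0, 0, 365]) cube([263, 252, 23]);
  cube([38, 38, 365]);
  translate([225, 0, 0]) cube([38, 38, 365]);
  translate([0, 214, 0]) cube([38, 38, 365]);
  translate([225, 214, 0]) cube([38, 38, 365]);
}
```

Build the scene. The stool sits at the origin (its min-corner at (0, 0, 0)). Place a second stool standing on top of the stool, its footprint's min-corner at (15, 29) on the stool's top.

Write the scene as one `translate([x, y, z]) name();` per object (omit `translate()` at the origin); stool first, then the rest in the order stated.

stool();
translate([15, 29, 419]) stool_2();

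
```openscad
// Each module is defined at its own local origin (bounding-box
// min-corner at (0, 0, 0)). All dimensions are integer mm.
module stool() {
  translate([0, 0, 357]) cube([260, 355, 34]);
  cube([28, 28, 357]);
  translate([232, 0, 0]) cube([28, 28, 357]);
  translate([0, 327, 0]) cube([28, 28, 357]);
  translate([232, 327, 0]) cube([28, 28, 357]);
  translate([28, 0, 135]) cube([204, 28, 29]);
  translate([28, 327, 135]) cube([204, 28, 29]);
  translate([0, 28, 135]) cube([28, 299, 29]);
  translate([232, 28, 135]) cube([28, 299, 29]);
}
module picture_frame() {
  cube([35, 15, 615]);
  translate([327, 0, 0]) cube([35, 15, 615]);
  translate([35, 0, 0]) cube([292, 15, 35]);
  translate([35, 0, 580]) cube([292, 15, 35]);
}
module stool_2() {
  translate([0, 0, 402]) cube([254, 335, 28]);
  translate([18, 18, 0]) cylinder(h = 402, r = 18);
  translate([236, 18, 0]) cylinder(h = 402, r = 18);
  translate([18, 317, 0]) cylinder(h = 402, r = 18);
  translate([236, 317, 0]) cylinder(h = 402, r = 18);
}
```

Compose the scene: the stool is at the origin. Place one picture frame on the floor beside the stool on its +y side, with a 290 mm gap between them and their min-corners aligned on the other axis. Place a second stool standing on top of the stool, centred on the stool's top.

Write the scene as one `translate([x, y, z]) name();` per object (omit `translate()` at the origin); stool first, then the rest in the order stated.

stool();
translate([0, 645, 0]) picture_frame();
translate([3, 10, 391]) stool_2();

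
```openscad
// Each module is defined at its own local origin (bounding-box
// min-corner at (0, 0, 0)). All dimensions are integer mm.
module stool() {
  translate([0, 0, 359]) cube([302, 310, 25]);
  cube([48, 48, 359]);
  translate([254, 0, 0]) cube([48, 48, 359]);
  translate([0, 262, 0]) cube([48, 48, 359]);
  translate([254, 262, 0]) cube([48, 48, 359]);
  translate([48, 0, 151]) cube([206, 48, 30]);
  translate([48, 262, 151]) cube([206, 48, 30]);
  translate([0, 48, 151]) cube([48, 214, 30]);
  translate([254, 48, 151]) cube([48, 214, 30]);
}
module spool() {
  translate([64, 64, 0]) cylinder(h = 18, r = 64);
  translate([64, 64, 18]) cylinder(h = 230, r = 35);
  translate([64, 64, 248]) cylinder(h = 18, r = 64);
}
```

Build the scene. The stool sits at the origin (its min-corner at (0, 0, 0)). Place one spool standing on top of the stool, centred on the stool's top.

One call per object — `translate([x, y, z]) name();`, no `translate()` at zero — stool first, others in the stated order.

stool();
translate([87, 91, 384]) spool();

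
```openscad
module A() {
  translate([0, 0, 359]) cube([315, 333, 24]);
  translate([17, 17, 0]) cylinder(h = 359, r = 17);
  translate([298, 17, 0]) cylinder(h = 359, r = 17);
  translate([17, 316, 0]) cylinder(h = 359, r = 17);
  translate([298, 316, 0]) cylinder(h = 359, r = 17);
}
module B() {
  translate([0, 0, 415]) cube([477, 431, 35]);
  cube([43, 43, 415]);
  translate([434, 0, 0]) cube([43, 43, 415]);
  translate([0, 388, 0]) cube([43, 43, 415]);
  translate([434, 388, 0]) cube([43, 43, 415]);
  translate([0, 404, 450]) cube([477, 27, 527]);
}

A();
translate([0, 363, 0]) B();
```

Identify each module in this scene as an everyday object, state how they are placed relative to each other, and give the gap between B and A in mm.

The chair's nearest face is 30 mm from the stool's +y face.

A is a stool. B is a chair. The chair is on the floor beside the stool on its +y side. The gap between the chair and the stool is 30 mm.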